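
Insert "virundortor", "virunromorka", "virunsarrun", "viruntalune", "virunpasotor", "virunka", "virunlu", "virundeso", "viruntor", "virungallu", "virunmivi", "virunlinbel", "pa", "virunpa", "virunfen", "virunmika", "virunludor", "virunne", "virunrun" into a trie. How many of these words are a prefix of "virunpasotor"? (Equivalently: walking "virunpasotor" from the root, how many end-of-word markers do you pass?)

Walk "virunpasotor" from the root; an end-of-word marker is hit whenever a stored word is a prefix of "virunpasotor".
Prefixes of the query that are stored words: "virunpa", "virunpasotor"
Count: 2

2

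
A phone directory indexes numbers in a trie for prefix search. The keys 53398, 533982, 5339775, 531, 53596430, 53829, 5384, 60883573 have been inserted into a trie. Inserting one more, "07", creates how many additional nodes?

2

No existing word starts with "0", so every character of "07" needs a new node.
2 − 0 = 2 new nodes.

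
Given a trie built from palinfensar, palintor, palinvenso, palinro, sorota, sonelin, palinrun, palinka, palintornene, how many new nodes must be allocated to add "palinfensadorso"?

5

"palinfensa" is already a path in the trie; the remaining "dorso" must be added.
New nodes needed: |"palinfensadorso"| − 10 = 15 − 10 = 5.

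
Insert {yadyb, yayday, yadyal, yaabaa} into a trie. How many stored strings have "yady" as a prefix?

2

Walk to "yady"; the words in its subtree are exactly those with that prefix.
Words under "yady": yadyal, yadyb
Count: 2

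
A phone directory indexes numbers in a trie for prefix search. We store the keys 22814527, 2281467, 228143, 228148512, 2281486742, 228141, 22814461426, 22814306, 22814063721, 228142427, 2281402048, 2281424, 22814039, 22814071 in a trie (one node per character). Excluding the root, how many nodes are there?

46

For each word, the new-node count is its length minus the longest prefix already in the trie:
  "22814527" → 8 new (2, 2, 8, 1, 4, 5, 2, 7)
  "2281467" → prefix "22814" already present; 2 new (6, 7)
  "228143" → prefix "22814" already present; 1 new (3)
  "228148512" → prefix "22814" already present; 4 new (8, 5, 1, 2)
  "2281486742" → prefix "228148" already present; 4 new (6, 7, 4, 2)
  "228141" → prefix "22814" already present; 1 new (1)
  "22814461426" → prefix "22814" already present; 6 new (4, 6, 1, 4, 2, 6)
  "22814306" → prefix "228143" already present; 2 new (0, 6)
  "22814063721" → prefix "22814" already present; 6 new (0, 6, 3, 7, 2, 1)
  "228142427" → prefix "22814" already present; 4 new (2, 4, 2, 7)
  "2281402048" → prefix "228140" already present; 4 new (2, 0, 4, 8)
  "2281424" → prefix "2281424" already present; 0 new (none)
  "22814039" → prefix "228140" already present; 2 new (3, 9)
  "22814071" → prefix "228140" already present; 2 new (7, 1)
Total nodes = 8 + 2 + 1 + 4 + 4 + 1 + 6 + 2 + 6 + 4 + 4 + 0 + 2 + 2 = 46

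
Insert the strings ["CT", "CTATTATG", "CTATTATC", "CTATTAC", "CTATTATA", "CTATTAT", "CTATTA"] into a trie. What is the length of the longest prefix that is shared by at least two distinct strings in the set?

The deepest shared node is where two words last agree before diverging.
"CTATTAT" and "CTATTATA" agree on "CTATTAT" (7 characters) before diverging; nothing deeper is shared.
Longest shared-prefix length: 7

7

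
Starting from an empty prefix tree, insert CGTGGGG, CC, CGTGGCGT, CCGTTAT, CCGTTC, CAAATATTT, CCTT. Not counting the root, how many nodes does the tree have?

27

Insert word by word; a character creates a node only if that edge doesn't already exist:
  "CGTGGGG" → 7 new (C, G, T, G, G, G, G)
  "CC" → prefix "C" already present; 1 new (C)
  "CGTGGCGT" → prefix "CGTGG" already present; 3 new (C, G, T)
  "CCGTTAT" → prefix "CC" already present; 5 new (G, T, T, A, T)
  "CCGTTC" → prefix "CCGTT" already present; 1 new (C)
  "CAAATATTT" → prefix "C" already present; 8 new (A, A, A, T, A, T, T, T)
  "CCTT" → prefix "CC" already present; 2 new (T, T)
Total nodes = 7 + 1 + 3 + 5 + 1 + 8 + 2 = 27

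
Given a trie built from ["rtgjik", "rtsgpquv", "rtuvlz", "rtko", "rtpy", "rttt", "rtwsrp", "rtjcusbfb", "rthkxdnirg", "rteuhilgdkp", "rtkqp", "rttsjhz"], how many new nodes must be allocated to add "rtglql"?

3

The longest prefix of "rtglql" already in the trie is "rtg" (length 3).
So 6 − 3 = 3 new nodes.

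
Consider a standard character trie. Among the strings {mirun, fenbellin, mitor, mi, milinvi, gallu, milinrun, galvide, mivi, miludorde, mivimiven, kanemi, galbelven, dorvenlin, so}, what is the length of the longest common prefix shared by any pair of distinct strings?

Look for the deepest trie node that still has at least two words in its subtree.
"milinrun" and "milinvi" agree on "milin" (5 characters) before diverging; nothing deeper is shared.
Longest shared-prefix length: 5

5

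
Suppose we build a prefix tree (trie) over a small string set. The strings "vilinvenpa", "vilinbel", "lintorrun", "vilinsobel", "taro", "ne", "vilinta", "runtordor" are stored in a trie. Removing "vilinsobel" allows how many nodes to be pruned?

5

A node on "vilinsobel"'s path can go only if nothing else ends at it or branches off below it.
The suffix "sobel" (5 nodes) is used only by "vilinsobel"; the node for "vilin" still has the child "v", so pruning stops there.
Nodes removed: 5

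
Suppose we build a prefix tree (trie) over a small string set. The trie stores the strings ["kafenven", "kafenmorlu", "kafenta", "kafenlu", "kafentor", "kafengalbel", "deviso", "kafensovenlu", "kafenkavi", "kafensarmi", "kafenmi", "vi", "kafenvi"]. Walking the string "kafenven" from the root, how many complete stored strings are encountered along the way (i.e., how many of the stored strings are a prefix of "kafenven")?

1

Check each prefix of "kafenven" against the stored set — each match is an end-marker on the path.
Prefixes of the query that are stored words: "kafenven"
Count: 1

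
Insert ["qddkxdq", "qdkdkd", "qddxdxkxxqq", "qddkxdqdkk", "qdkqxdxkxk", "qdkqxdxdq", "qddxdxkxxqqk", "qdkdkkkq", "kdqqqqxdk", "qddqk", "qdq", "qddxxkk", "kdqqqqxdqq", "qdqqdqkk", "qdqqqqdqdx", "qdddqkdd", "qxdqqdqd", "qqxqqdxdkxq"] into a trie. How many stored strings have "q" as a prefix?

16

Walk to "q"; the words in its subtree are exactly those with that prefix.
Matches: "qdddqkdd", "qddkxdq", "qddkxdqdkk", "qddqk", "qddxdxkxxqq", "qddxdxkxxqqk", "qddxxkk", "qdkdkd", "qdkdkkkq", "qdkqxdxdq", "qdkqxdxkxk", "qdq", "qdqqdqkk", "qdqqqqdqdx", "qqxqqdxdkxq", "qxdqqdqd"
Count: 16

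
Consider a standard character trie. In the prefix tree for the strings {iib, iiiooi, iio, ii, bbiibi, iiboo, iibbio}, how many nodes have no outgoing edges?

A leaf is a node with no children — equivalently, the end of a word that is not a proper prefix of any other stored word.
Those words: "bbiibi", "iibbio", "iiboo", "iiiooi", "iio"
Leaf count: 5

5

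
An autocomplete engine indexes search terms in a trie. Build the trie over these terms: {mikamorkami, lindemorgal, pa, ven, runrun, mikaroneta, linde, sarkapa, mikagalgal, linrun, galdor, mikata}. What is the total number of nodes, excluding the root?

For each word, the new-node count is its length minus the longest prefix already in the trie:
  "mikamorkami" → 11 new (m, i, k, a, m, o, r, k, a, m, i)
  "lindemorgal" → 11 new (l, i, n, d, e, m, o, r, g, a, l)
  "pa" → 2 new (p, a)
  "ven" → 3 new (v, e, n)
  "runrun" → 6 new (r, u, n, r, u, n)
  "mikaroneta" → prefix "mika" already present; 6 new (r, o, n, e, t, a)
  "linde" → prefix "linde" already present; 0 new (none)
  "sarkapa" → 7 new (s, a, r, k, a, p, a)
  "mikagalgal" → prefix "mika" already present; 6 new (g, a, l, g, a, l)
  "linrun" → prefix "lin" already present; 3 new (r, u, n)
  "galdor" → 6 new (g, a, l, d, o, r)
  "mikata" → prefix "mika" already present; 2 new (t, a)
Total nodes = 11 + 11 + 2 + 3 + 6 + 6 + 0 + 7 + 6 + 3 + 6 + 2 = 63

63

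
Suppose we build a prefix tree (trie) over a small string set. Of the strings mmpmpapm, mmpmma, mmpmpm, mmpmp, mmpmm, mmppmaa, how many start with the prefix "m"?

Traverse to the node for "m", then collect every word in that subtree.
Words under "m": mmpmm, mmpmma, mmpmp, mmpmpapm, mmpmpm, mmppmaa
Count: 6

6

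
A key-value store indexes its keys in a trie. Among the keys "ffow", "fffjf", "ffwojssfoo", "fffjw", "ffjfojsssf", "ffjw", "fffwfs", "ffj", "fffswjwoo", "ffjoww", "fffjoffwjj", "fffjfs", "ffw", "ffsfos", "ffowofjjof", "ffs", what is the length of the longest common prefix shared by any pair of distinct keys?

5

Look for the deepest trie node that still has at least two words in its subtree.
"fffjf" and "fffjfs" agree on "fffjf" (5 characters) before diverging; nothing deeper is shared.
Longest shared-prefix length: 5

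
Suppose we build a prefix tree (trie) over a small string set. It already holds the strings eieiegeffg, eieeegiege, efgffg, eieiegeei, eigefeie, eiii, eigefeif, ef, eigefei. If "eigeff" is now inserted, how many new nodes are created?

1

The longest prefix of "eigeff" already in the trie is "eigef" (length 5).
So 6 − 5 = 1 new nodes.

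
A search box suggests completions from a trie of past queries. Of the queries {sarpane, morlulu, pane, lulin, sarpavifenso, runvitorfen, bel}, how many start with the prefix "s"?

2

Walk to "s"; the words in its subtree are exactly those with that prefix.
Matches: "sarpane", "sarpavifenso"
Count: 2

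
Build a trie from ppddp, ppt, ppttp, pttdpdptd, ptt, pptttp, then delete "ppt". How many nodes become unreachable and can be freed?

0

After clearing the end-marker at "ppt", prune upward until reaching a node still needed by another word.
Every node on "ppt" is still needed (e.g. by "ppttp"), so nothing is freed.
Nodes removed: 0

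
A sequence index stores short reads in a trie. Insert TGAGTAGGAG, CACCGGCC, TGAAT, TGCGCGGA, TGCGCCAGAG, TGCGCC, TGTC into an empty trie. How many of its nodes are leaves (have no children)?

Leaves are exactly the stored words that no other stored word extends.
Those words: "CACCGGCC", "TGAAT", "TGAGTAGGAG", "TGCGCCAGAG", "TGCGCGGA", "TGTC"
Leaf count: 6

6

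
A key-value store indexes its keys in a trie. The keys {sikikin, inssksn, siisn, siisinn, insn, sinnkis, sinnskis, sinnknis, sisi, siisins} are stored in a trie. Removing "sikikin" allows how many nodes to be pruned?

After clearing the end-marker at "sikikin", prune upward until reaching a node still needed by another word.
The suffix "kikin" (5 nodes) is used only by "sikikin"; the node for "si" still has the child "i", so pruning stops there.
Nodes removed: 5

5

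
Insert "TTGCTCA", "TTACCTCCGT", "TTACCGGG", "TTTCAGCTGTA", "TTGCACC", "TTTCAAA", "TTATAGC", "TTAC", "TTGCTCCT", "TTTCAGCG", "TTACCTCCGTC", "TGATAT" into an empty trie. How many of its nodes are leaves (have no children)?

10

Leaves are exactly the stored words that no other stored word extends.
Those words: "TGATAT", "TTACCGGG", "TTACCTCCGTC", "TTATAGC", "TTGCACC", "TTGCTCA", "TTGCTCCT", "TTTCAAA", "TTTCAGCG", "TTTCAGCTGTA"
Leaf count: 10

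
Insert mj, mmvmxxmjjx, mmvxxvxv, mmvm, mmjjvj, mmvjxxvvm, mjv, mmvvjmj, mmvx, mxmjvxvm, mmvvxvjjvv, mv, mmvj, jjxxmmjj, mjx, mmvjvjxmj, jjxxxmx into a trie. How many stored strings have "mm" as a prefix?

Walk to "mm"; the words in its subtree are exactly those with that prefix.
Matches: "mmjjvj", "mmvj", "mmvjvjxmj", "mmvjxxvvm", "mmvm", "mmvmxxmjjx", "mmvvjmj", "mmvvxvjjvv", "mmvx", "mmvxxvxv"
Count: 10

10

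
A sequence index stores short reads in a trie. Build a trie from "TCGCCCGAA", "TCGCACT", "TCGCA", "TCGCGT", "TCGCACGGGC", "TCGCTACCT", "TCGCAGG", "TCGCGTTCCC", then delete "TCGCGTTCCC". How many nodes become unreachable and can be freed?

A node on "TCGCGTTCCC"'s path can go only if nothing else ends at it or branches off below it.
The suffix "TCCC" (4 nodes) is used only by "TCGCGTTCCC"; "TCGCGT" is itself a stored word, so pruning stops there.
Nodes removed: 4

4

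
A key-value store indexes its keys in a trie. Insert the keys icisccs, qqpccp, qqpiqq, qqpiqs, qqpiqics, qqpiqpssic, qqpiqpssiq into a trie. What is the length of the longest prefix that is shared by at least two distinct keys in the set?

The deepest shared node is where two words last agree before diverging.
e.g. "qqpiqpssic" and "qqpiqpssiq" share the prefix "qqpiqpssi" of length 9; no pair shares a longer one.
Longest shared-prefix length: 9

9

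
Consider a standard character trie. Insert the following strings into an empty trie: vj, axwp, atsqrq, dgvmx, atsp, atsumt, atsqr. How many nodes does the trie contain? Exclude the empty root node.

Count nodes per top-level branch (shared prefixes stored once):
  'a'-branch (atsp, atsqr, atsqrq, atsumt, axwp): 13 nodes
  'd'-branch (dgvmx): 5 nodes
  'v'-branch (vj): 2 nodes
Sum: 20

20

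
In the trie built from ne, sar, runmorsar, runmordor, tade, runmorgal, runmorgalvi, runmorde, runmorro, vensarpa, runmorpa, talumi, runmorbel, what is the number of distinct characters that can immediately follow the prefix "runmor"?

6

Walk "runmor" from the root, arriving at one node.
Characters that immediately follow "runmor" among the stored strings: {b, d, g, p, r, s}.
That node has 6 child edges.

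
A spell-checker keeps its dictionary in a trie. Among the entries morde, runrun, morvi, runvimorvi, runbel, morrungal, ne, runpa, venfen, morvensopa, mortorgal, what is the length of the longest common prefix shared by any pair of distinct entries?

4

Equivalently: take the maximum, over all pairs, of their longest common prefix length.
e.g. "morvensopa" and "morvi" share the prefix "morv" of length 4; no pair shares a longer one.
Longest shared-prefix length: 4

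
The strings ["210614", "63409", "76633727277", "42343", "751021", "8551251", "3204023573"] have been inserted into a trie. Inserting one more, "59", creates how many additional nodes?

2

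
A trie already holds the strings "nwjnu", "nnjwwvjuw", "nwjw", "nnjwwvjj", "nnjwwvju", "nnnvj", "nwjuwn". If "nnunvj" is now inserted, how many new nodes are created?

4

Walking "nnunvj" from the root, the first 2 characters ("nn") follow existing edges; "u" is the first miss.
So 6 − 2 = 4 new nodes.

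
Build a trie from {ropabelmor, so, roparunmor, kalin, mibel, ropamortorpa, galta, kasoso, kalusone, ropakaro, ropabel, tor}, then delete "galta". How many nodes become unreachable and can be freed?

5

After clearing the end-marker at "galta", prune upward until reaching a node still needed by another word.
No other word shares any prefix with "galta", so all 5 of its nodes go.
Nodes removed: 5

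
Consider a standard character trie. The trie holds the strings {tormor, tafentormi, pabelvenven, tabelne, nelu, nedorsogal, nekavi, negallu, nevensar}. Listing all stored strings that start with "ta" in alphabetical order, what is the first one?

tabelne

Filter for "ta…" and sort: "tabelne", "tafentormi"
The 1st is tabelne.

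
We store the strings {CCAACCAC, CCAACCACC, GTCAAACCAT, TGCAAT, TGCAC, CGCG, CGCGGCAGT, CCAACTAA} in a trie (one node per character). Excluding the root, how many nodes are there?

37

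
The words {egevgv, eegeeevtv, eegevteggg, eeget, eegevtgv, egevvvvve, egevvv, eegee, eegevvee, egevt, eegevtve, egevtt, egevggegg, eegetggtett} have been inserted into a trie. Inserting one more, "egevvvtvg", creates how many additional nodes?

"egevvv" is already a path in the trie; the remaining "tvg" must be added.
New nodes needed: |"egevvvtvg"| − 6 = 9 − 6 = 3.

3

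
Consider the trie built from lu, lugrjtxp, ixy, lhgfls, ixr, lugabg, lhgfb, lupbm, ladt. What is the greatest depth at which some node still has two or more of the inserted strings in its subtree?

4

Equivalently: take the maximum, over all pairs, of their longest common prefix length.
e.g. "lhgfb" and "lhgfls" share the prefix "lhgf" of length 4; no pair shares a longer one.
Longest shared-prefix length: 4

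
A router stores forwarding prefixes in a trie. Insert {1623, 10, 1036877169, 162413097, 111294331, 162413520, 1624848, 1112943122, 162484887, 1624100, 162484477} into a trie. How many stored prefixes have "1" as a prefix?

Walk to "1"; the words in its subtree are exactly those with that prefix.
Words under "1": 10, 1036877169, 1112943122, 111294331, 1623, 1624100, 162413097, 162413520, 162484477, 1624848, 162484887
Count: 11

11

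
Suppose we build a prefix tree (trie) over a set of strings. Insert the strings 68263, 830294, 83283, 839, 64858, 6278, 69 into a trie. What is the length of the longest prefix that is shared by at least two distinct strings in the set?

2

Equivalently: take the maximum, over all pairs, of their longest common prefix length.
e.g. "830294" and "83283" share the prefix "83" of length 2; no pair shares a longer one.
Longest shared-prefix length: 2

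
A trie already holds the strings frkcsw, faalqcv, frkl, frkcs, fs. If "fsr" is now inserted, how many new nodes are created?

1

The longest prefix of "fsr" already in the trie is "fs" (length 2).
So 3 − 2 = 1 new nodes.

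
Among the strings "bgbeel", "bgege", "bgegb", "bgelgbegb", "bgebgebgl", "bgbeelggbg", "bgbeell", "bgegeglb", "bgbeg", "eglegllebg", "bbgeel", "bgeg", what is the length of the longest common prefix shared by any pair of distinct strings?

6

Look for the deepest trie node that still has at least two words in its subtree.
e.g. "bgbeel" and "bgbeelggbg" share the prefix "bgbeel" of length 6; no pair shares a longer one.
Longest shared-prefix length: 6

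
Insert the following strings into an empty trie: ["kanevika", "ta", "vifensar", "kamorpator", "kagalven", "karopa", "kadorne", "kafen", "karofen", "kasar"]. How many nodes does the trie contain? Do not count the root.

For each word, the new-node count is its length minus the longest prefix already in the trie:
  "kanevika" → 8 new (k, a, n, e, v, i, k, a)
  "ta" → 2 new (t, a)
  "vifensar" → 8 new (v, i, f, e, n, s, a, r)
  "kamorpator" → prefix "ka" already present; 8 new (m, o, r, p, a, t, o, r)
  "kagalven" → prefix "ka" already present; 6 new (g, a, l, v, e, n)
  "karopa" → prefix "ka" already present; 4 new (r, o, p, a)
  "kadorne" → prefix "ka" already present; 5 new (d, o, r, n, e)
  "kafen" → prefix "ka" already present; 3 new (f, e, n)
  "karofen" → prefix "karo" already present; 3 new (f, e, n)
  "kasar" → prefix "ka" already present; 3 new (s, a, r)
Total nodes = 8 + 2 + 8 + 8 + 6 + 4 + 5 + 3 + 3 + 3 = 50

50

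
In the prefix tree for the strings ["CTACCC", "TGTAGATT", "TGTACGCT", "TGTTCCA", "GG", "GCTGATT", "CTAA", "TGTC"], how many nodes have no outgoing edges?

8

Leaves are exactly the stored words that no other stored word extends.
Those words: "CTAA", "CTACCC", "GCTGATT", "GG", "TGTACGCT", "TGTAGATT", "TGTC", "TGTTCCA"
Leaf count: 8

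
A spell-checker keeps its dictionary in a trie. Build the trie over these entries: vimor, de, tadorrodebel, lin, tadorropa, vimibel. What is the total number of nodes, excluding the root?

28

Insert word by word; a character creates a node only if that edge doesn't already exist:
  "vimor" → 5 new (v, i, m, o, r)
  "de" → 2 new (d, e)
  "tadorrodebel" → 12 new (t, a, d, o, r, r, o, d, e, b, e, l)
  "lin" → 3 new (l, i, n)
  "tadorropa" → prefix "tadorro" already present; 2 new (p, a)
  "vimibel" → prefix "vim" already present; 4 new (i, b, e, l)
Total nodes = 5 + 2 + 12 + 3 + 2 + 4 = 28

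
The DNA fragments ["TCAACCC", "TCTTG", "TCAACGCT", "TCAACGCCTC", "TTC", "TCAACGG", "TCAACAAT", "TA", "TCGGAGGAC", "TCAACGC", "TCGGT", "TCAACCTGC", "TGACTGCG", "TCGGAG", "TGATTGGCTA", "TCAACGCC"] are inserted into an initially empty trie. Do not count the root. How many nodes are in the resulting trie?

For each word, the new-node count is its length minus the longest prefix already in the trie:
  "TCAACCC" → 7 new (T, C, A, A, C, C, C)
  "TCTTG" → prefix "TC" already present; 3 new (T, T, G)
  "TCAACGCT" → prefix "TCAAC" already present; 3 new (G, C, T)
  "TCAACGCCTC" → prefix "TCAACGC" already present; 3 new (C, T, C)
  "TTC" → prefix "T" already present; 2 new (T, C)
  "TCAACGG" → prefix "TCAACG" already present; 1 new (G)
  "TCAACAAT" → prefix "TCAAC" already present; 3 new (A, A, T)
  "TA" → prefix "T" already present; 1 new (A)
  "TCGGAGGAC" → prefix "TC" already present; 7 new (G, G, A, G, G, A, C)
  "TCAACGC" → prefix "TCAACGC" already present; 0 new (none)
  "TCGGT" → prefix "TCGG" already present; 1 new (T)
  "TCAACCTGC" → prefix "TCAACC" already present; 3 new (T, G, C)
  "TGACTGCG" → prefix "T" already present; 7 new (G, A, C, T, G, C, G)
  "TCGGAG" → prefix "TCGGAG" already present; 0 new (none)
  "TGATTGGCTA" → prefix "TGA" already present; 7 new (T, T, G, G, C, T, A)
  "TCAACGCC" → prefix "TCAACGCC" already present; 0 new (none)
Total nodes = 7 + 3 + 3 + 3 + 2 + 1 + 3 + 1 + 7 + 0 + 1 + 3 + 7 + 0 + 7 + 0 = 48

48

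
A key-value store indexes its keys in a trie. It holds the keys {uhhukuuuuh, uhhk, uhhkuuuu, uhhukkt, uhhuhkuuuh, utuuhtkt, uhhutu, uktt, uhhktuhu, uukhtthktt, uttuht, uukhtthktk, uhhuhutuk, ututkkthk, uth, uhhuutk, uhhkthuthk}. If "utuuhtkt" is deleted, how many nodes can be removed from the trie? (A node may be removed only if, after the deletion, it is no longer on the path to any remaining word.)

5

Walk "utuuhtkt" from the leaf back toward the root, removing each node that no remaining word uses.
The suffix "uhtkt" (5 nodes) is used only by "utuuhtkt"; the node for "utu" still has the child "t", so pruning stops there.
Nodes removed: 5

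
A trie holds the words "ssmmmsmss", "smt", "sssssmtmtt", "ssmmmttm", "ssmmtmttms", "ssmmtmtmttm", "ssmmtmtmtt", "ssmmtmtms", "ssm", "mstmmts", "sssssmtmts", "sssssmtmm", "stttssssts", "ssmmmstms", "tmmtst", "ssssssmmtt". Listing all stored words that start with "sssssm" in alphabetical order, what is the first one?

sssssmtmm

Words with prefix "sssssm", in lexicographic order: "sssssmtmm", "sssssmtmts", "sssssmtmtt"
Position 1: sssssmtmm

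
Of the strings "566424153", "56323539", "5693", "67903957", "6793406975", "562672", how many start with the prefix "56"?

Filter for entries beginning with "56":
Words under "56": 562672, 56323539, 566424153, 5693
Count: 4

4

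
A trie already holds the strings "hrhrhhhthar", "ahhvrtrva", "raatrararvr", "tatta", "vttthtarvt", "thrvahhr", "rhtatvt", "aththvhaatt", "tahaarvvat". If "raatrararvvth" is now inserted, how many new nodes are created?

3

The longest prefix of "raatrararvvth" already in the trie is "raatrararv" (length 10).
So 13 − 10 = 3 new nodes.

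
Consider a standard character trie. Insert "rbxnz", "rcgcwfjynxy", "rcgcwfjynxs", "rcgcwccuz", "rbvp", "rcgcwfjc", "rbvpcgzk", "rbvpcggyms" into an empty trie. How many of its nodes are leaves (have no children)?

7

A leaf is a node with no children — equivalently, the end of a word that is not a proper prefix of any other stored word.
Those words: "rbvpcggyms", "rbvpcgzk", "rbxnz", "rcgcwccuz", "rcgcwfjc", "rcgcwfjynxs", "rcgcwfjynxy"
Leaf count: 7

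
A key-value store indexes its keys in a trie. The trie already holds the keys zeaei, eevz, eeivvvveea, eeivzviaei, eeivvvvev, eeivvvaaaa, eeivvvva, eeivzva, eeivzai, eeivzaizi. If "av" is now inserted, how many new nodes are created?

2

Nothing in the trie begins with "a"; the whole of "av" is new.
2 − 0 = 2 new nodes.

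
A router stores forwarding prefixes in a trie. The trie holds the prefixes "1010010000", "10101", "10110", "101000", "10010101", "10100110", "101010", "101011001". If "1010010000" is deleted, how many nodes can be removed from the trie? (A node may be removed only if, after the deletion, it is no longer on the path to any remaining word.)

Walk "1010010000" from the leaf back toward the root, removing each node that no remaining word uses.
The suffix "0000" (4 nodes) is used only by "1010010000"; the node for "101001" still has the child "1", so pruning stops there.
Nodes removed: 4

4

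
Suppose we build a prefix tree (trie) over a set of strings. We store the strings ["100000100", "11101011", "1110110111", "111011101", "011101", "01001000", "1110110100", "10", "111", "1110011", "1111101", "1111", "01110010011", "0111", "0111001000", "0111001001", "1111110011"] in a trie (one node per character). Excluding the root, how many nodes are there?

For each word, the new-node count is its length minus the longest prefix already in the trie:
  "100000100" → 9 new (1, 0, 0, 0, 0, 0, 1, 0, 0)
  "11101011" → prefix "1" already present; 7 new (1, 1, 0, 1, 0, 1, 1)
  "1110110111" → prefix "11101" already present; 5 new (1, 0, 1, 1, 1)
  "111011101" → prefix "111011" already present; 3 new (1, 0, 1)
  "011101" → 6 new (0, 1, 1, 1, 0, 1)
  "01001000" → prefix "01" already present; 6 new (0, 0, 1, 0, 0, 0)
  "1110110100" → prefix "11101101" already present; 2 new (0, 0)
  "10" → prefix "10" already present; 0 new (none)
  "111" → prefix "111" already present; 0 new (none)
  "1110011" → prefix "1110" already present; 3 new (0, 1, 1)
  "1111101" → prefix "111" already present; 4 new (1, 1, 0, 1)
  "1111" → prefix "1111" already present; 0 new (none)
  "01110010011" → prefix "01110" already present; 6 new (0, 1, 0, 0, 1, 1)
  "0111" → prefix "0111" already present; 0 new (none)
  "0111001000" → prefix "011100100" already present; 1 new (0)
  "0111001001" → prefix "0111001001" already present; 0 new (none)
  "1111110011" → prefix "11111" already present; 5 new (1, 0, 0, 1, 1)
Total nodes = 9 + 7 + 5 + 3 + 6 + 6 + 2 + 0 + 0 + 3 + 4 + 0 + 6 + 0 + 1 + 0 + 5 = 57

57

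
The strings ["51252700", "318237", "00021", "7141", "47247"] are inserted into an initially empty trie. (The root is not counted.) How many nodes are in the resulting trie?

Count nodes per top-level branch (shared prefixes stored once):
  '0'-branch (00021): 5 nodes
  '3'-branch (318237): 6 nodes
  '4'-branch (47247): 5 nodes
  '5'-branch (51252700): 8 nodes
  '7'-branch (7141): 4 nodes
Sum: 28

28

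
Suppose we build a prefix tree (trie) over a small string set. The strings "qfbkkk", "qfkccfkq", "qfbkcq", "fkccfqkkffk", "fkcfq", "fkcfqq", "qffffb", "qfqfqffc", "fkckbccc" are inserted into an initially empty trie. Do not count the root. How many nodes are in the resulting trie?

43

Count nodes per top-level branch (shared prefixes stored once):
  'f'-branch (fkccfqkkffk, fkcfq, fkcfqq, fkckbccc): 19 nodes
  'q'-branch (qfbkcq, qfbkkk, qffffb, qfkccfkq, qfqfqffc): 24 nodes
Sum: 43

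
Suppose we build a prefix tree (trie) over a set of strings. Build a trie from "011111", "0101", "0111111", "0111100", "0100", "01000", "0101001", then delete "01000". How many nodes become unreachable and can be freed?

1

Walk "01000" from the leaf back toward the root, removing each node that no remaining word uses.
The suffix "0" (1 node) is used only by "01000"; "0100" is itself a stored word, so pruning stops there.
Nodes removed: 1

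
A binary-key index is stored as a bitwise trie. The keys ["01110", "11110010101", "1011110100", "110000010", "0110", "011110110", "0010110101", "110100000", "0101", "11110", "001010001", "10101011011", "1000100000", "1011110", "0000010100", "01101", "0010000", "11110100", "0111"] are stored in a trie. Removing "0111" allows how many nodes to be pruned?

After clearing the end-marker at "0111", prune upward until reaching a node still needed by another word.
Every node on "0111" is still needed (e.g. by "01110"), so nothing is freed.
Nodes removed: 0

0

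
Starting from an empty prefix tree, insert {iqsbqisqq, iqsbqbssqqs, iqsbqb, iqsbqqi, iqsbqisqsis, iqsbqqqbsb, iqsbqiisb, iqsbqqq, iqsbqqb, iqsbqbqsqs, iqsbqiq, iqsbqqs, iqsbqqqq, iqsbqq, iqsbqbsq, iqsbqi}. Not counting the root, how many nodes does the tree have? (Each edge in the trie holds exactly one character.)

36

Count nodes per top-level branch (shared prefixes stored once):
  'i'-branch (iqsbqb, iqsbqbqsqs, iqsbqbsq, iqsbqbssqqs, iqsbqi, iqsbqiisb, iqsbqiq, iqsbqisqq, iqsbqisqsis, iqsbqq, iqsbqqb, iqsbqqi, iqsbqqq, iqsbqqqbsb, iqsbqqqq, iqsbqqs): 36 nodes
Sum: 36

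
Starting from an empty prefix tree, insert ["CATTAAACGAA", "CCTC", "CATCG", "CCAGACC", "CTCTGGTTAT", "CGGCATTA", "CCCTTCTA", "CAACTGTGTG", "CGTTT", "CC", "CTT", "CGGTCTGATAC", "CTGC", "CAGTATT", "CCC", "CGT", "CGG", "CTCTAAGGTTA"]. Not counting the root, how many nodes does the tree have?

77

For each word, the new-node count is its length minus the longest prefix already in the trie:
  "CATTAAACGAA" → 11 new (C, A, T, T, A, A, A, C, G, A, A)
  "CCTC" → prefix "C" already present; 3 new (C, T, C)
  "CATCG" → prefix "CAT" already present; 2 new (C, G)
  "CCAGACC" → prefix "CC" already present; 5 new (A, G, A, C, C)
  "CTCTGGTTAT" → prefix "C" already present; 9 new (T, C, T, G, G, T, T, A, T)
  "CGGCATTA" → prefix "C" already present; 7 new (G, G, C, A, T, T, A)
  "CCCTTCTA" → prefix "CC" already present; 6 new (C, T, T, C, T, A)
  "CAACTGTGTG" → prefix "CA" already present; 8 new (A, C, T, G, T, G, T, G)
  "CGTTT" → prefix "CG" already present; 3 new (T, T, T)
  "CC" → prefix "CC" already present; 0 new (none)
  "CTT" → prefix "CT" already present; 1 new (T)
  "CGGTCTGATAC" → prefix "CGG" already present; 8 new (T, C, T, G, A, T, A, C)
  "CTGC" → prefix "CT" already present; 2 new (G, C)
  "CAGTATT" → prefix "CA" already present; 5 new (G, T, A, T, T)
  "CCC" → prefix "CCC" already present; 0 new (none)
  "CGT" → prefix "CGT" already present; 0 new (none)
  "CGG" → prefix "CGG" already present; 0 new (none)
  "CTCTAAGGTTA" → prefix "CTCT" already present; 7 new (A, A, G, G, T, T, A)
Total nodes = 11 + 3 + 2 + 5 + 9 + 7 + 6 + 8 + 3 + 0 + 1 + 8 + 2 + 5 + 0 + 0 + 0 + 7 = 77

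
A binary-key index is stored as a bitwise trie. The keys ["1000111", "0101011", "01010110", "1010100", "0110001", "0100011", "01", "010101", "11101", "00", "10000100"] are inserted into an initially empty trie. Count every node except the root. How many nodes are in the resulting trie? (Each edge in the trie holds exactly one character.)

Insert word by word; a character creates a node only if that edge doesn't already exist:
  "1000111" → 7 new (1, 0, 0, 0, 1, 1, 1)
  "0101011" → 7 new (0, 1, 0, 1, 0, 1, 1)
  "01010110" → prefix "0101011" already present; 1 new (0)
  "1010100" → prefix "10" already present; 5 new (1, 0, 1, 0, 0)
  "0110001" → prefix "01" already present; 5 new (1, 0, 0, 0, 1)
  "0100011" → prefix "010" already present; 4 new (0, 0, 1, 1)
  "01" → prefix "01" already present; 0 new (none)
  "010101" → prefix "010101" already present; 0 new (none)
  "11101" → prefix "1" already present; 4 new (1, 1, 0, 1)
  "00" → prefix "0" already present; 1 new (0)
  "10000100" → prefix "1000" already present; 4 new (0, 1, 0, 0)
Total nodes = 7 + 7 + 1 + 5 + 5 + 4 + 0 + 0 + 4 + 1 + 4 = 38

38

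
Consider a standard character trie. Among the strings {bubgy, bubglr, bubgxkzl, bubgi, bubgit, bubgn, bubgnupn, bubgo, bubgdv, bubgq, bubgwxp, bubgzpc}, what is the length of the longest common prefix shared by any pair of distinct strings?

5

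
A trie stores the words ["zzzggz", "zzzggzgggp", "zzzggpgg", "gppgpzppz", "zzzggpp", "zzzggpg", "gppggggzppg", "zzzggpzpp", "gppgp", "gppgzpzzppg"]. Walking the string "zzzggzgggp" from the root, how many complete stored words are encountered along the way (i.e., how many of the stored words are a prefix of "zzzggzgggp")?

2

Walk "zzzggzgggp" from the root; an end-of-word marker is hit whenever a stored word is a prefix of "zzzggzgggp".
Prefixes of the query that are stored words: "zzzggz", "zzzggzgggp"
Count: 2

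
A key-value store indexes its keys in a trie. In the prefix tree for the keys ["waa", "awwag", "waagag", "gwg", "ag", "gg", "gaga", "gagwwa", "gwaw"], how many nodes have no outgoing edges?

8

A leaf is a node with no children — equivalently, the end of a word that is not a proper prefix of any other stored word.
Those words: "ag", "awwag", "gaga", "gagwwa", "gg", "gwaw", "gwg", "waagag"
Leaf count: 8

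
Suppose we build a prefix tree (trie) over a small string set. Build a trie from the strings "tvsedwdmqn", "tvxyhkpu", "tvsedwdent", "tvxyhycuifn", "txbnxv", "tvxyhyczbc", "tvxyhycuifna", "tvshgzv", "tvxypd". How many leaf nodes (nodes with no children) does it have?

A leaf is a node with no children — equivalently, the end of a word that is not a proper prefix of any other stored word.
Those words: "tvsedwdent", "tvsedwdmqn", "tvshgzv", "tvxyhkpu", "tvxyhycuifna", "tvxyhyczbc", "tvxypd", "txbnxv"
Leaf count: 8

8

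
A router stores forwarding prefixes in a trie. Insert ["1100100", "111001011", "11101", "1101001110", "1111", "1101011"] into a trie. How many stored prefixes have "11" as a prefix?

Traverse to the node for "11", then collect every word in that subtree.
Words under "11": 1100100, 1101001110, 1101011, 111001011, 11101, 1111
Count: 6

6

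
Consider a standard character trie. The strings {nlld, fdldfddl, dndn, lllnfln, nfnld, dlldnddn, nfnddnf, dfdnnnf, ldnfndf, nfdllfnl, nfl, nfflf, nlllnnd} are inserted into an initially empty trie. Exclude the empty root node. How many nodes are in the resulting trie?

64

Insert word by word; a character creates a node only if that edge doesn't already exist:
  "nlld" → 4 new (n, l, l, d)
  "fdldfddl" → 8 new (f, d, l, d, f, d, d, l)
  "dndn" → 4 new (d, n, d, n)
  "lllnfln" → 7 new (l, l, l, n, f, l, n)
  "nfnld" → prefix "n" already present; 4 new (f, n, l, d)
  "dlldnddn" → prefix "d" already present; 7 new (l, l, d, n, d, d, n)
  "nfnddnf" → prefix "nfn" already present; 4 new (d, d, n, f)
  "dfdnnnf" → prefix "d" already present; 6 new (f, d, n, n, n, f)
  "ldnfndf" → prefix "l" already present; 6 new (d, n, f, n, d, f)
  "nfdllfnl" → prefix "nf" already present; 6 new (d, l, l, f, n, l)
  "nfl" → prefix "nf" already present; 1 new (l)
  "nfflf" → prefix "nf" already present; 3 new (f, l, f)
  "nlllnnd" → prefix "nll" already present; 4 new (l, n, n, d)
Total nodes = 4 + 8 + 4 + 7 + 4 + 7 + 4 + 6 + 6 + 6 + 1 + 3 + 4 = 64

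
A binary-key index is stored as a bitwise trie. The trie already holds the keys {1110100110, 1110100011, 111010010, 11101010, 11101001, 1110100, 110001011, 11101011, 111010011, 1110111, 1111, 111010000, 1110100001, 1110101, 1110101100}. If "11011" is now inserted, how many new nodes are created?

Walking "11011" from the root, the first 3 characters ("110") follow existing edges; "1" is the first miss.
Each of the 2 remaining characters creates one node.

2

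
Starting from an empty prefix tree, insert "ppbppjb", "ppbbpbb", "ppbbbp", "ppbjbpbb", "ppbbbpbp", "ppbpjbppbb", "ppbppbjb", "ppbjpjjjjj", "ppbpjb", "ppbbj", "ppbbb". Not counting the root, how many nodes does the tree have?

Insert word by word; a character creates a node only if that edge doesn't already exist:
  "ppbppjb" → 7 new (p, p, b, p, p, j, b)
  "ppbbpbb" → prefix "ppb" already present; 4 new (b, p, b, b)
  "ppbbbp" → prefix "ppbb" already present; 2 new (b, p)
  "ppbjbpbb" → prefix "ppb" already present; 5 new (j, b, p, b, b)
  "ppbbbpbp" → prefix "ppbbbp" already present; 2 new (b, p)
  "ppbpjbppbb" → prefix "ppbp" already present; 6 new (j, b, p, p, b, b)
  "ppbppbjb" → prefix "ppbpp" already present; 3 new (b, j, b)
  "ppbjpjjjjj" → prefix "ppbj" already present; 6 new (p, j, j, j, j, j)
  "ppbpjb" → prefix "ppbpjb" already present; 0 new (none)
  "ppbbj" → prefix "ppbb" already present; 1 new (j)
  "ppbbb" → prefix "ppbbb" already present; 0 new (none)
Total nodes = 7 + 4 + 2 + 5 + 2 + 6 + 3 + 6 + 0 + 1 + 0 = 36

36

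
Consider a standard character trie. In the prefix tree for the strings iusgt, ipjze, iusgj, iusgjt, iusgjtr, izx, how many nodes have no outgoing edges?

4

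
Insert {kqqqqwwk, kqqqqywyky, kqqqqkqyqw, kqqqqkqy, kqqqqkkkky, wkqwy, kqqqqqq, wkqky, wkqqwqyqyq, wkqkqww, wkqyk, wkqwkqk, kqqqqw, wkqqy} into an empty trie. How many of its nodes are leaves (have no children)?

A leaf is a node with no children — equivalently, the end of a word that is not a proper prefix of any other stored word.
Those words: "kqqqqkkkky", "kqqqqkqyqw", "kqqqqqq", "kqqqqwwk", "kqqqqywyky", "wkqkqww", "wkqky", "wkqqwqyqyq", "wkqqy", "wkqwkqk", "wkqwy", "wkqyk"
Leaf count: 12

12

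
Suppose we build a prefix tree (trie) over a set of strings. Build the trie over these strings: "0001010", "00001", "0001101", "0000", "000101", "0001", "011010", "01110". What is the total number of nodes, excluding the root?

Count nodes per top-level branch (shared prefixes stored once):
  '0'-branch (0000, 00001, 0001, 000101, 0001010, 0001101, 011010, 01110): 19 nodes
Sum: 19

19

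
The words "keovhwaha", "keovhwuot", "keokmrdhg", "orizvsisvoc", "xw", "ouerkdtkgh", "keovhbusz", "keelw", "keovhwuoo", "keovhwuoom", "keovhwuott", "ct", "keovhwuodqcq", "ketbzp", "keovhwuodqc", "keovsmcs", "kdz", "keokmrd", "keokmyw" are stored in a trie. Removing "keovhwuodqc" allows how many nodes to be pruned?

0

Walk "keovhwuodqc" from the leaf back toward the root, removing each node that no remaining word uses.
Every node on "keovhwuodqc" is still needed (e.g. by "keovhwuodqcq"), so nothing is freed.
Nodes removed: 0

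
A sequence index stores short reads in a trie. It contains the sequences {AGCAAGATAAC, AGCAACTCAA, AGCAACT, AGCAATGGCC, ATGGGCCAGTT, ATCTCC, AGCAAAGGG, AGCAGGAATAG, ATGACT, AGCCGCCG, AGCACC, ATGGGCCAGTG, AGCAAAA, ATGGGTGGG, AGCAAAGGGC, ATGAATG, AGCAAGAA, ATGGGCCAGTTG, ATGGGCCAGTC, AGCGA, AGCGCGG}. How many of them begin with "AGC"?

13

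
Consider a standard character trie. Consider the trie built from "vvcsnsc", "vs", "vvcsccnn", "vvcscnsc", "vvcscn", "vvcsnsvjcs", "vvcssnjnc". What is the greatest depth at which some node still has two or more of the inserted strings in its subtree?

6

Equivalently: take the maximum, over all pairs, of their longest common prefix length.
e.g. "vvcscn" and "vvcscnsc" share the prefix "vvcscn" of length 6; no pair shares a longer one.
Longest shared-prefix length: 6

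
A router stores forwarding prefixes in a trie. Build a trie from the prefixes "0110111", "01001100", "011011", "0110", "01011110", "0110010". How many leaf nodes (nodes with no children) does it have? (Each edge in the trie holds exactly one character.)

4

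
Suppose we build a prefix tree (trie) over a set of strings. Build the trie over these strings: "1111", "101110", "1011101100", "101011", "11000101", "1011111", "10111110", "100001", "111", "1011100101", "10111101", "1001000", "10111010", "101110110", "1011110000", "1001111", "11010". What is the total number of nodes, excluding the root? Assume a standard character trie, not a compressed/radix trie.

48

For each word, the new-node count is its length minus the longest prefix already in the trie:
  "1111" → 4 new (1, 1, 1, 1)
  "101110" → prefix "1" already present; 5 new (0, 1, 1, 1, 0)
  "1011101100" → prefix "101110" already present; 4 new (1, 1, 0, 0)
  "101011" → prefix "101" already present; 3 new (0, 1, 1)
  "11000101" → prefix "11" already present; 6 new (0, 0, 0, 1, 0, 1)
  "1011111" → prefix "10111" already present; 2 new (1, 1)
  "10111110" → prefix "1011111" already present; 1 new (0)
  "100001" → prefix "10" already present; 4 new (0, 0, 0, 1)
  "111" → prefix "111" already present; 0 new (none)
  "1011100101" → prefix "101110" already present; 4 new (0, 1, 0, 1)
  "10111101" → prefix "101111" already present; 2 new (0, 1)
  "1001000" → prefix "100" already present; 4 new (1, 0, 0, 0)
  "10111010" → prefix "1011101" already present; 1 new (0)
  "101110110" → prefix "101110110" already present; 0 new (none)
  "1011110000" → prefix "1011110" already present; 3 new (0, 0, 0)
  "1001111" → prefix "1001" already present; 3 new (1, 1, 1)
  "11010" → prefix "110" already present; 2 new (1, 0)
Total nodes = 4 + 5 + 4 + 3 + 6 + 2 + 1 + 4 + 0 + 4 + 2 + 4 + 1 + 0 + 3 + 3 + 2 = 48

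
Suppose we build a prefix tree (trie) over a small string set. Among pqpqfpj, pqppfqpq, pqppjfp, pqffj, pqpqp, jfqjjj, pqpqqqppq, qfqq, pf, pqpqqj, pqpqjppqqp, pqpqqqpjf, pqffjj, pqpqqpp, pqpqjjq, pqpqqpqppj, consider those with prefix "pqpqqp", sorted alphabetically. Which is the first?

pqpqqpp

Words with prefix "pqpqqp", in lexicographic order: "pqpqqpp", "pqpqqpqppj"
Position 1: pqpqqpp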